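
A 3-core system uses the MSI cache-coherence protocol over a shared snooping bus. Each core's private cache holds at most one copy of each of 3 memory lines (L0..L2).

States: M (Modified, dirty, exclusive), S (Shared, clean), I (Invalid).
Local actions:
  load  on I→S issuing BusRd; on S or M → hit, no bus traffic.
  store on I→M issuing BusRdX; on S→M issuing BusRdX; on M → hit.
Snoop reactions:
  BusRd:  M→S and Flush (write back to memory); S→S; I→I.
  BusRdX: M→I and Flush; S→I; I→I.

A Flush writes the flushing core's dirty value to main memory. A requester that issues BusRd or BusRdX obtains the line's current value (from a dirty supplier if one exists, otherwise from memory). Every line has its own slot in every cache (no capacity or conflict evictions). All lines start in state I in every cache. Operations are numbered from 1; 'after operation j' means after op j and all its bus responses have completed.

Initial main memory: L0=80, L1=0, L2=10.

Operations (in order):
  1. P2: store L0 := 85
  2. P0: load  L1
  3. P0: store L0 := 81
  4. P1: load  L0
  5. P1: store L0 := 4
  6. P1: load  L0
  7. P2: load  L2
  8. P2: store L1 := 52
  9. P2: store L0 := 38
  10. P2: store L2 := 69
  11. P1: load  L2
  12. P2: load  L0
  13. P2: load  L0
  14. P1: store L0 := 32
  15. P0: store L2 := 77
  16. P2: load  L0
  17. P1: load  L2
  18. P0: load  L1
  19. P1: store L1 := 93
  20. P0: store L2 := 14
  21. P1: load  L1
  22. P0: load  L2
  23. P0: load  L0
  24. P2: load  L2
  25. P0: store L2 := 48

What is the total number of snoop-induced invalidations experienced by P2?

[1] P2: store L0 := 85 | P0:I, P1:I, P2:M(85) | bus: BusRdX
[2] P0: load  L1 | P0:S(0), P1:I, P2:I | bus: BusRd
[3] P0: store L0 := 81 | P0:M(81), P1:I, P2:I | bus: BusRdX,Flush
[4] P1: load  L0 | P0:S(81), P1:S(81), P2:I | bus: BusRd,Flush
[5] P1: store L0 := 4 | P0:I, P1:M(4), P2:I | bus: BusRdX
[6] P1: load  L0 | P0:I, P1:M(4), P2:I | bus: none
[7] P2: load  L2 | P0:I, P1:I, P2:S(10) | bus: BusRd
[8] P2: store L1 := 52 | P0:I, P1:I, P2:M(52) | bus: BusRdX
[9] P2: store L0 := 38 | P0:I, P1:I, P2:M(38) | bus: BusRdX,Flush
[10] P2: store L2 := 69 | P0:I, P1:I, P2:M(69) | bus: BusRdX
[11] P1: load  L2 | P0:I, P1:S(69), P2:S(69) | bus: BusRd,Flush
[12] P2: load  L0 | P0:I, P1:I, P2:M(38) | bus: none
[13] P2: load  L0 | P0:I, P1:I, P2:M(38) | bus: none
[14] P1: store L0 := 32 | P0:I, P1:M(32), P2:I | bus: BusRdX,Flush
[15] P0: store L2 := 77 | P0:M(77), P1:I, P2:I | bus: BusRdX
[16] P2: load  L0 | P0:I, P1:S(32), P2:S(32) | bus: BusRd,Flush
[17] P1: load  L2 | P0:S(77), P1:S(77), P2:I | bus: BusRd,Flush
[18] P0: load  L1 | P0:S(52), P1:I, P2:S(52) | bus: BusRd,Flush
[19] P1: store L1 := 93 | P0:I, P1:M(93), P2:I | bus: BusRdX
[20] P0: store L2 := 14 | P0:M(14), P1:I, P2:I | bus: BusRdX
[21] P1: load  L1 | P0:I, P1:M(93), P2:I | bus: none
[22] P0: load  L2 | P0:M(14), P1:I, P2:I | bus: none
[23] P0: load  L0 | P0:S(32), P1:S(32), P2:S(32) | bus: BusRd
[24] P2: load  L2 | P0:S(14), P1:I, P2:S(14) | bus: BusRd,Flush
[25] P0: store L2 := 48 | P0:M(48), P1:I, P2:I | bus: BusRdX

invalidations = 5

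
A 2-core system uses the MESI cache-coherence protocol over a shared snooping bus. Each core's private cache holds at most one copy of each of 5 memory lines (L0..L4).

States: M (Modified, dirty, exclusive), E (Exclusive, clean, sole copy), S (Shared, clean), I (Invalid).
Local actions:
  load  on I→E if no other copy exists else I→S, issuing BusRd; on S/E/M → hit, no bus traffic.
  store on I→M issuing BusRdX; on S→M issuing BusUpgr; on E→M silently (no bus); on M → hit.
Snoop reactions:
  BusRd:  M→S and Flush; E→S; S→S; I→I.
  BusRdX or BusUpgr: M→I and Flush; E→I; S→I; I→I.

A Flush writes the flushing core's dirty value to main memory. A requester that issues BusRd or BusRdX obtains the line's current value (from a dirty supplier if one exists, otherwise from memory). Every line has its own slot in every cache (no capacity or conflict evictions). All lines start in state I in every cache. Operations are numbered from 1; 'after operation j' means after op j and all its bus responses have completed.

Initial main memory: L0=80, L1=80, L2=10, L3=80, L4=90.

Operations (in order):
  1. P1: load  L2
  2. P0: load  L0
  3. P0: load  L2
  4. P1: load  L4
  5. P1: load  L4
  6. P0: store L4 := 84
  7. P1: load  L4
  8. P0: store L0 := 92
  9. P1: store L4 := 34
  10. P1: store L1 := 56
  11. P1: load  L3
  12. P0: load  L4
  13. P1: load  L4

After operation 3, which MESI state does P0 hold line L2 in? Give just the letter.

state = S

[1] P1: load  L2 | P0:I, P1:E(10) | bus: BusRd
[2] P0: load  L0 | P0:E(80), P1:I | bus: BusRd
[3] P0: load  L2 | P0:S(10), P1:S(10) | bus: BusRd
[4] P1: load  L4 | P0:I, P1:E(90) | bus: BusRd
[5] P1: load  L4 | P0:I, P1:E(90) | bus: none
[6] P0: store L4 := 84 | P0:M(84), P1:I | bus: BusRdX
[7] P1: load  L4 | P0:S(84), P1:S(84) | bus: BusRd,Flush
[8] P0: store L0 := 92 | P0:M(92), P1:I | bus: none
[9] P1: store L4 := 34 | P0:I, P1:M(34) | bus: BusUpgr
[10] P1: store L1 := 56 | P0:I, P1:M(56) | bus: BusRdX
[11] P1: load  L3 | P0:I, P1:E(80) | bus: BusRd
[12] P0: load  L4 | P0:S(34), P1:S(34) | bus: BusRd,Flush
[13] P1: load  L4 | P0:S(34), P1:S(34) | bus: none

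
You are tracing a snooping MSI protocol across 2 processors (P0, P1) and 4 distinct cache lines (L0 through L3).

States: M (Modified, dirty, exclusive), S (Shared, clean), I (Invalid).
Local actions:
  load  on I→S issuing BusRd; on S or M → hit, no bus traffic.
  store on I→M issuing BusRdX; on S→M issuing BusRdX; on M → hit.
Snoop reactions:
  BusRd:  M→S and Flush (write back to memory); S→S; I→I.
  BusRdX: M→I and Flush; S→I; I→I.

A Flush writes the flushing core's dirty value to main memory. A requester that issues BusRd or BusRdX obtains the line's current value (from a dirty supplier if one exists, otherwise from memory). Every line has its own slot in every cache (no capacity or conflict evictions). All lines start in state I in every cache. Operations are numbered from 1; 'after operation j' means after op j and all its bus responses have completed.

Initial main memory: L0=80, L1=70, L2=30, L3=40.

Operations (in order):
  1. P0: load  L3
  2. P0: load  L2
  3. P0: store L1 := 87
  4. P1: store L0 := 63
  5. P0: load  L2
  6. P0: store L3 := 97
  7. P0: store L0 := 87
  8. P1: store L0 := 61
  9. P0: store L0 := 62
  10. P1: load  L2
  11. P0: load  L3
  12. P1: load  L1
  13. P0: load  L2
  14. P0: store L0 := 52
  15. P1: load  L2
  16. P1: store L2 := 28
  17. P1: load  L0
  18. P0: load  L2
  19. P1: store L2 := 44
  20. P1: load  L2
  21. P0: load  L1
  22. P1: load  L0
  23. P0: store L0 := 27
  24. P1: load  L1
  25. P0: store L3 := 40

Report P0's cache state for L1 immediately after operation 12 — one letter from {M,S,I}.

1. P0: load  L3  bus=[BusRd]  L3: P0=S P1=I  mem[L3]=40
2. P0: load  L2  bus=[BusRd]  L2: P0=S P1=I  mem[L2]=30
3. P0: store L1 := 87  bus=[BusRdX]  L1: P0=M P1=I  mem[L1]=70
4. P1: store L0 := 63  bus=[BusRdX]  L0: P0=I P1=M  mem[L0]=80
5. P0: load  L2  bus=[-]  L2: P0=S P1=I  mem[L2]=30
6. P0: store L3 := 97  bus=[BusRdX]  L3: P0=M P1=I  mem[L3]=40
7. P0: store L0 := 87  bus=[BusRdX,Flush]  L0: P0=M P1=I  mem[L0]=63
8. P1: store L0 := 61  bus=[BusRdX,Flush]  L0: P0=I P1=M  mem[L0]=87
9. P0: store L0 := 62  bus=[BusRdX,Flush]  L0: P0=M P1=I  mem[L0]=61
10. P1: load  L2  bus=[BusRd]  L2: P0=S P1=S  mem[L2]=30
11. P0: load  L3  bus=[-]  L3: P0=M P1=I  mem[L3]=40
12. P1: load  L1  bus=[BusRd,Flush]  L1: P0=S P1=S  mem[L1]=87
13. P0: load  L2  bus=[-]  L2: P0=S P1=S  mem[L2]=30
14. P0: store L0 := 52  bus=[-]  L0: P0=M P1=I  mem[L0]=61
15. P1: load  L2  bus=[-]  L2: P0=S P1=S  mem[L2]=30
16. P1: store L2 := 28  bus=[BusRdX]  L2: P0=I P1=M  mem[L2]=30
17. P1: load  L0  bus=[BusRd,Flush]  L0: P0=S P1=S  mem[L0]=52
18. P0: load  L2  bus=[BusRd,Flush]  L2: P0=S P1=S  mem[L2]=28
19. P1: store L2 := 44  bus=[BusRdX]  L2: P0=I P1=M  mem[L2]=28
20. P1: load  L2  bus=[-]  L2: P0=I P1=M  mem[L2]=28
21. P0: load  L1  bus=[-]  L1: P0=S P1=S  mem[L1]=87
22. P1: load  L0  bus=[-]  L0: P0=S P1=S  mem[L0]=52
23. P0: store L0 := 27  bus=[BusRdX]  L0: P0=M P1=I  mem[L0]=52
24. P1: load  L1  bus=[-]  L1: P0=S P1=S  mem[L1]=87
25. P0: store L3 := 40  bus=[-]  L3: P0=M P1=I  mem[L3]=40

state = S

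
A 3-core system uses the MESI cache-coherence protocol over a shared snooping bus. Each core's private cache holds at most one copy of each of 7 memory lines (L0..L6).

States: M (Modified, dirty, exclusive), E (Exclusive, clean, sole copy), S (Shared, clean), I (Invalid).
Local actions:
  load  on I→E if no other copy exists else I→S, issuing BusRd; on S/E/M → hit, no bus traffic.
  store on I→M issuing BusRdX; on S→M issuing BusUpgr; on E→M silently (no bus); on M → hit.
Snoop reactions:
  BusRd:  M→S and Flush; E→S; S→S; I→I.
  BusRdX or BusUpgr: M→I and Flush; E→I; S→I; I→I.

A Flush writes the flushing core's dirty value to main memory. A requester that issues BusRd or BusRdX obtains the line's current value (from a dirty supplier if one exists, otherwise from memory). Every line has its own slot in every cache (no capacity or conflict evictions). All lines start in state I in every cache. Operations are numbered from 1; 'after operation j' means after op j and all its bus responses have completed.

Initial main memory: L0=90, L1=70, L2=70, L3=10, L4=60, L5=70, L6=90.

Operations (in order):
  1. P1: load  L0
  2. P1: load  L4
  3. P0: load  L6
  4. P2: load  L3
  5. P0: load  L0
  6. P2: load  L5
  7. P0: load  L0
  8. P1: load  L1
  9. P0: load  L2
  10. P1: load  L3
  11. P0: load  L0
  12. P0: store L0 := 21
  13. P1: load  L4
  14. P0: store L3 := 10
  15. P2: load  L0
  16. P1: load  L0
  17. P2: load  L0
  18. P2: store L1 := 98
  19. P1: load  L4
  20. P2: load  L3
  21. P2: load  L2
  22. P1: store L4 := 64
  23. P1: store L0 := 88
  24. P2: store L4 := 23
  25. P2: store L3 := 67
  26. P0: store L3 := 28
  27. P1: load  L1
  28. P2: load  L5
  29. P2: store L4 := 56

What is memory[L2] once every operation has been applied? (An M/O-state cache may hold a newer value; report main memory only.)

memory[L2] = 70

  op1 P1: load  L0 → I/E/I on L0; bus BusRd; mem=90
  op2 P1: load  L4 → I/E/I on L4; bus BusRd; mem=60
  op3 P0: load  L6 → E/I/I on L6; bus BusRd; mem=90
  op4 P2: load  L3 → I/I/E on L3; bus BusRd; mem=10
  op5 P0: load  L0 → S/S/I on L0; bus BusRd; mem=90
  op6 P2: load  L5 → I/I/E on L5; bus BusRd; mem=70
  op7 P0: load  L0 → S/S/I on L0; bus (none); mem=90
  op8 P1: load  L1 → I/E/I on L1; bus BusRd; mem=70
  op9 P0: load  L2 → E/I/I on L2; bus BusRd; mem=70
  op10 P1: load  L3 → I/S/S on L3; bus BusRd; mem=10
  op11 P0: load  L0 → S/S/I on L0; bus (none); mem=90
  op12 P0: store L0 := 21 → M/I/I on L0; bus BusUpgr; mem=90
  op13 P1: load  L4 → I/E/I on L4; bus (none); mem=60
  op14 P0: store L3 := 10 → M/I/I on L3; bus BusRdX; mem=10
  op15 P2: load  L0 → S/I/S on L0; bus BusRd Flush; mem=21
  op16 P1: load  L0 → S/S/S on L0; bus BusRd; mem=21
  op17 P2: load  L0 → S/S/S on L0; bus (none); mem=21
  op18 P2: store L1 := 98 → I/I/M on L1; bus BusRdX; mem=70
  op19 P1: load  L4 → I/E/I on L4; bus (none); mem=60
  op20 P2: load  L3 → S/I/S on L3; bus BusRd Flush; mem=10
  op21 P2: load  L2 → S/I/S on L2; bus BusRd; mem=70
  op22 P1: store L4 := 64 → I/M/I on L4; bus (none); mem=60
  op23 P1: store L0 := 88 → I/M/I on L0; bus BusUpgr; mem=21
  op24 P2: store L4 := 23 → I/I/M on L4; bus BusRdX Flush; mem=64
  op25 P2: store L3 := 67 → I/I/M on L3; bus BusUpgr; mem=10
  op26 P0: store L3 := 28 → M/I/I on L3; bus BusRdX Flush; mem=67
  op27 P1: load  L1 → I/S/S on L1; bus BusRd Flush; mem=98
  op28 P2: load  L5 → I/I/E on L5; bus (none); mem=70
  op29 P2: store L4 := 56 → I/I/M on L4; bus (none); mem=64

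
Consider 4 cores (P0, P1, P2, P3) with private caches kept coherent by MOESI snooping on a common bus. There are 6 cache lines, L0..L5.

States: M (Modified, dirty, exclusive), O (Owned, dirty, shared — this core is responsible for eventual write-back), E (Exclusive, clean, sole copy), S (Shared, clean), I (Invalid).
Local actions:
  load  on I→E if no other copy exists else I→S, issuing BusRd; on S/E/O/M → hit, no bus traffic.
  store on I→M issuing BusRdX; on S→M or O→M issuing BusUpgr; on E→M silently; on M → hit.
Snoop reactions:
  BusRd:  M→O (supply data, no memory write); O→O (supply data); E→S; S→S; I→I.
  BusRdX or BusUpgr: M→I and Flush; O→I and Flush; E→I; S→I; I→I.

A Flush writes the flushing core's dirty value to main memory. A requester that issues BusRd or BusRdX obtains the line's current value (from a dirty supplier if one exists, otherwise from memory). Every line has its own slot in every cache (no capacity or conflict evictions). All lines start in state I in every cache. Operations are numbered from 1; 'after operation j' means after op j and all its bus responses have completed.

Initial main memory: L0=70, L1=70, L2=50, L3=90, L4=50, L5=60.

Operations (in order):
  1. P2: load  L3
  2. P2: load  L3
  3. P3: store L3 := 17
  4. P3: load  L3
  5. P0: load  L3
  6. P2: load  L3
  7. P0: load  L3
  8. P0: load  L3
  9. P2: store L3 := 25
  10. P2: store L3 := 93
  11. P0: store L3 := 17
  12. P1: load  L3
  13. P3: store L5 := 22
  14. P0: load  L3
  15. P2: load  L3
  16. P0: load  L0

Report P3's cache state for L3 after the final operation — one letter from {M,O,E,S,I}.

1. P2: load  L3  bus=[BusRd]  L3: P0=I P1=I P2=E P3=I  mem[L3]=90
2. P2: load  L3  bus=[-]  L3: P0=I P1=I P2=E P3=I  mem[L3]=90
3. P3: store L3 := 17  bus=[BusRdX]  L3: P0=I P1=I P2=I P3=M  mem[L3]=90
4. P3: load  L3  bus=[-]  L3: P0=I P1=I P2=I P3=M  mem[L3]=90
5. P0: load  L3  bus=[BusRd]  L3: P0=S P1=I P2=I P3=O  mem[L3]=90
6. P2: load  L3  bus=[BusRd]  L3: P0=S P1=I P2=S P3=O  mem[L3]=90
7. P0: load  L3  bus=[-]  L3: P0=S P1=I P2=S P3=O  mem[L3]=90
8. P0: load  L3  bus=[-]  L3: P0=S P1=I P2=S P3=O  mem[L3]=90
9. P2: store L3 := 25  bus=[BusUpgr,Flush]  L3: P0=I P1=I P2=M P3=I  mem[L3]=17
10. P2: store L3 := 93  bus=[-]  L3: P0=I P1=I P2=M P3=I  mem[L3]=17
11. P0: store L3 := 17  bus=[BusRdX,Flush]  L3: P0=M P1=I P2=I P3=I  mem[L3]=93
12. P1: load  L3  bus=[BusRd]  L3: P0=O P1=S P2=I P3=I  mem[L3]=93
13. P3: store L5 := 22  bus=[BusRdX]  L5: P0=I P1=I P2=I P3=M  mem[L5]=60
14. P0: load  L3  bus=[-]  L3: P0=O P1=S P2=I P3=I  mem[L3]=93
15. P2: load  L3  bus=[BusRd]  L3: P0=O P1=S P2=S P3=I  mem[L3]=93
16. P0: load  L0  bus=[BusRd]  L0: P0=E P1=I P2=I P3=I  mem[L0]=70

state = I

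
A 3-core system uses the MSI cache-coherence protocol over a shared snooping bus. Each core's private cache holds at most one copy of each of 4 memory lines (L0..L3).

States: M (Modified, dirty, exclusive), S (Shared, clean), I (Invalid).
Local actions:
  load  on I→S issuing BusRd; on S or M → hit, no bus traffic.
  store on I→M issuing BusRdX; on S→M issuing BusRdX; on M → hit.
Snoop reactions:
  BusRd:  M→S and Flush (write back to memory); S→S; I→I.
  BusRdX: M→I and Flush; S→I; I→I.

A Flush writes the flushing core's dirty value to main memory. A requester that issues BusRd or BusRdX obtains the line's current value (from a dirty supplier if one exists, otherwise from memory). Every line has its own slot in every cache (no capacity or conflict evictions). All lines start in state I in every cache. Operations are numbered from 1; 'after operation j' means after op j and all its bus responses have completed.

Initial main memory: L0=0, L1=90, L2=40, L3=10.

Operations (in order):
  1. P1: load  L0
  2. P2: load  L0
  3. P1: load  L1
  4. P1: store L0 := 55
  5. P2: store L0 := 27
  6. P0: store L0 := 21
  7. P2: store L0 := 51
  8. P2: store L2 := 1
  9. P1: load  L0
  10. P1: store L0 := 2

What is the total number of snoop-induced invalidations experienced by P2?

invalidations = 3

[1] P1: load  L0 | P0:I, P1:S(0), P2:I | bus: BusRd
[2] P2: load  L0 | P0:I, P1:S(0), P2:S(0) | bus: BusRd
[3] P1: load  L1 | P0:I, P1:S(90), P2:I | bus: BusRd
[4] P1: store L0 := 55 | P0:I, P1:M(55), P2:I | bus: BusRdX
[5] P2: store L0 := 27 | P0:I, P1:I, P2:M(27) | bus: BusRdX,Flush
[6] P0: store L0 := 21 | P0:M(21), P1:I, P2:I | bus: BusRdX,Flush
[7] P2: store L0 := 51 | P0:I, P1:I, P2:M(51) | bus: BusRdX,Flush
[8] P2: store L2 := 1 | P0:I, P1:I, P2:M(1) | bus: BusRdX
[9] P1: load  L0 | P0:I, P1:S(51), P2:S(51) | bus: BusRd,Flush
[10] P1: store L0 := 2 | P0:I, P1:M(2), P2:I | bus: BusRdX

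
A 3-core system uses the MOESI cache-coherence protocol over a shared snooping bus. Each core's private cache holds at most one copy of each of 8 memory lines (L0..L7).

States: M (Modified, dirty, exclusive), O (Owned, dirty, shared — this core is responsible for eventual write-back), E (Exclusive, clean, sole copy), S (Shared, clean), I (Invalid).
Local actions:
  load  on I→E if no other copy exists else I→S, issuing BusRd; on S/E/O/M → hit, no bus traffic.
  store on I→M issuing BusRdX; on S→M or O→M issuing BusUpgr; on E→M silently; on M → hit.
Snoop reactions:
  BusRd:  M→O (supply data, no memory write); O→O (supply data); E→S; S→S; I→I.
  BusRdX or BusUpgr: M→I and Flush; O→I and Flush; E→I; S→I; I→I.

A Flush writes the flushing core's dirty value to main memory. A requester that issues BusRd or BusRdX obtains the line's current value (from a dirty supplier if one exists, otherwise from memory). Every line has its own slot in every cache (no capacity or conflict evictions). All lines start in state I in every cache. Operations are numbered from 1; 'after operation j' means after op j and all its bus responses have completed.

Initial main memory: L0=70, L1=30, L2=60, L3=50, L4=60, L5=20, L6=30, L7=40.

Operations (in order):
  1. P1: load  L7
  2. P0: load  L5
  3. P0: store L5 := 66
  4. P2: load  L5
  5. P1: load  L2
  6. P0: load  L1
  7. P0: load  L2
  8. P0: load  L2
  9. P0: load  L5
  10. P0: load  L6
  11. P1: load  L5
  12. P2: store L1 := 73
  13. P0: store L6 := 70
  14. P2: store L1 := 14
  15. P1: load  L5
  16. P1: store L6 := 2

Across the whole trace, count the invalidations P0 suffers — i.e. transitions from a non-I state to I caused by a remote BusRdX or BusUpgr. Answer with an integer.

invalidations = 2

step 1: P1: load  L7  ⟶  IEI  (L7)  txn=BusRd  M[L7]=40
step 2: P0: load  L5  ⟶  EII  (L5)  txn=BusRd  M[L5]=20
step 3: P0: store L5 := 66  ⟶  MII  (L5)  txn=∅  M[L5]=20
step 4: P2: load  L5  ⟶  OIS  (L5)  txn=BusRd  M[L5]=20
step 5: P1: load  L2  ⟶  IEI  (L2)  txn=BusRd  M[L2]=60
step 6: P0: load  L1  ⟶  EII  (L1)  txn=BusRd  M[L1]=30
step 7: P0: load  L2  ⟶  SSI  (L2)  txn=BusRd  M[L2]=60
step 8: P0: load  L2  ⟶  SSI  (L2)  txn=∅  M[L2]=60
step 9: P0: load  L5  ⟶  OIS  (L5)  txn=∅  M[L5]=20
step 10: P0: load  L6  ⟶  EII  (L6)  txn=BusRd  M[L6]=30
step 11: P1: load  L5  ⟶  OSS  (L5)  txn=BusRd  M[L5]=20
step 12: P2: store L1 := 73  ⟶  IIM  (L1)  txn=BusRdX  M[L1]=30
step 13: P0: store L6 := 70  ⟶  MII  (L6)  txn=∅  M[L6]=30
step 14: P2: store L1 := 14  ⟶  IIM  (L1)  txn=∅  M[L1]=30
step 15: P1: load  L5  ⟶  OSS  (L5)  txn=∅  M[L5]=20
step 16: P1: store L6 := 2  ⟶  IMI  (L6)  txn=BusRdX+Flush  M[L6]=70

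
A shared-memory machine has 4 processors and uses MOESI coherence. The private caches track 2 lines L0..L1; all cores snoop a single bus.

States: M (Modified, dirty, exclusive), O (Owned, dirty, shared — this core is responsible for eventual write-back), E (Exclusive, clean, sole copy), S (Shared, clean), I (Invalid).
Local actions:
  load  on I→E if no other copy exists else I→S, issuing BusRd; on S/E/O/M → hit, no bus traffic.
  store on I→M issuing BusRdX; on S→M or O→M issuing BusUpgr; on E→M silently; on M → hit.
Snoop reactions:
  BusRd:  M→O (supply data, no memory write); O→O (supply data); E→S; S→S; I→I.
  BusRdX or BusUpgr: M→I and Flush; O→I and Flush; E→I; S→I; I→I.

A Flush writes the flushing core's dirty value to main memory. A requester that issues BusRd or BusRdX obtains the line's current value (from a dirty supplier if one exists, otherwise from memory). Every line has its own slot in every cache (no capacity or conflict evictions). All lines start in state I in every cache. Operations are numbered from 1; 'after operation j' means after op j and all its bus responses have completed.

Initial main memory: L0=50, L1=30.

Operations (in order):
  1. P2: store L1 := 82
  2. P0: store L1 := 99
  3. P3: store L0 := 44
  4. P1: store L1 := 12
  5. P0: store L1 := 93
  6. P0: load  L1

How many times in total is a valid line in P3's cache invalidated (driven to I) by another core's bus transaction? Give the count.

invalidations = 0

[1] P2: store L1 := 82 | P0:I, P1:I, P2:M(82), P3:I | bus: BusRdX
[2] P0: store L1 := 99 | P0:M(99), P1:I, P2:I, P3:I | bus: BusRdX,Flush
[3] P3: store L0 := 44 | P0:I, P1:I, P2:I, P3:M(44) | bus: BusRdX
[4] P1: store L1 := 12 | P0:I, P1:M(12), P2:I, P3:I | bus: BusRdX,Flush
[5] P0: store L1 := 93 | P0:M(93), P1:I, P2:I, P3:I | bus: BusRdX,Flush
[6] P0: load  L1 | P0:M(93), P1:I, P2:I, P3:I | bus: none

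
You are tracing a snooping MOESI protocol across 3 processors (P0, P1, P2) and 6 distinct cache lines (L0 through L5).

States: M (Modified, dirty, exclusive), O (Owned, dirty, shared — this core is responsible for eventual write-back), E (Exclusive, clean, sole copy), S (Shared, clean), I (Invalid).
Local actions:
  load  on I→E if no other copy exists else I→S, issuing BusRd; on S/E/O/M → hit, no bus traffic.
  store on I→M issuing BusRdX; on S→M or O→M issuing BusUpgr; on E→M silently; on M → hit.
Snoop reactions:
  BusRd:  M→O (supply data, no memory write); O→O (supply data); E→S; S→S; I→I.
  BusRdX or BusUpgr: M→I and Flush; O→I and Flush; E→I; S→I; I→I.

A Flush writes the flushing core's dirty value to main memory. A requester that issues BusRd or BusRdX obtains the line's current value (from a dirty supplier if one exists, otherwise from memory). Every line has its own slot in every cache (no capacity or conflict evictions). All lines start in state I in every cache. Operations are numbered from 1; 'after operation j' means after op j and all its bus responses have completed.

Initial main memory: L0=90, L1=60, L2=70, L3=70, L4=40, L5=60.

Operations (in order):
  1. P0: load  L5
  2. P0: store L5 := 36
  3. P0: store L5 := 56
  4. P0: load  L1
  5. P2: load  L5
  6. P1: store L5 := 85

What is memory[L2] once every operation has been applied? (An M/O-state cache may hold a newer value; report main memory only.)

memory[L2] = 70

  op1 P0: load  L5 → E/I/I on L5; bus BusRd; mem=60
  op2 P0: store L5 := 36 → M/I/I on L5; bus (none); mem=60
  op3 P0: store L5 := 56 → M/I/I on L5; bus (none); mem=60
  op4 P0: load  L1 → E/I/I on L1; bus BusRd; mem=60
  op5 P2: load  L5 → O/I/S on L5; bus BusRd; mem=60
  op6 P1: store L5 := 85 → I/M/I on L5; bus BusRdX Flush; mem=56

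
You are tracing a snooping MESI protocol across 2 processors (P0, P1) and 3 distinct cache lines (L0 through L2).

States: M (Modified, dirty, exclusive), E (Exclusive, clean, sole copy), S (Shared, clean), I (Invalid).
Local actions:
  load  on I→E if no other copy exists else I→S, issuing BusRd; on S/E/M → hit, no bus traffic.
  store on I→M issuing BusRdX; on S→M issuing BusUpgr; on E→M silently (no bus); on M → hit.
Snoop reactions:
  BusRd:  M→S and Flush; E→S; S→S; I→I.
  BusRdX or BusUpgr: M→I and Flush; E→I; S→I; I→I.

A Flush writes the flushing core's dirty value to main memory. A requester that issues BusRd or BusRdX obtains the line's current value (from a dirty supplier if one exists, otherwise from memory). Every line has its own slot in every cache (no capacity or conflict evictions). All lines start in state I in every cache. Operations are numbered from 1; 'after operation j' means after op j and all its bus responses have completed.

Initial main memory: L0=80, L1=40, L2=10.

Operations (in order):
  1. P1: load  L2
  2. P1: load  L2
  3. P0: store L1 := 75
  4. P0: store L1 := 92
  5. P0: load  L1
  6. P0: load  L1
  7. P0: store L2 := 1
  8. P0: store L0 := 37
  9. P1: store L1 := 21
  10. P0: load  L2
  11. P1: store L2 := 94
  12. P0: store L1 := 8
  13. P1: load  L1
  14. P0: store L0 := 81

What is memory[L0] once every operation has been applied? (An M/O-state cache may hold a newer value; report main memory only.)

memory[L0] = 80

[1] P1: load  L2 | P0:I, P1:E(10) | bus: BusRd
[2] P1: load  L2 | P0:I, P1:E(10) | bus: none
[3] P0: store L1 := 75 | P0:M(75), P1:I | bus: BusRdX
[4] P0: store L1 := 92 | P0:M(92), P1:I | bus: none
[5] P0: load  L1 | P0:M(92), P1:I | bus: none
[6] P0: load  L1 | P0:M(92), P1:I | bus: none
[7] P0: store L2 := 1 | P0:M(1), P1:I | bus: BusRdX
[8] P0: store L0 := 37 | P0:M(37), P1:I | bus: BusRdX
[9] P1: store L1 := 21 | P0:I, P1:M(21) | bus: BusRdX,Flush
[10] P0: load  L2 | P0:M(1), P1:I | bus: none
[11] P1: store L2 := 94 | P0:I, P1:M(94) | bus: BusRdX,Flush
[12] P0: store L1 := 8 | P0:M(8), P1:I | bus: BusRdX,Flush
[13] P1: load  L1 | P0:S(8), P1:S(8) | bus: BusRd,Flush
[14] P0: store L0 := 81 | P0:M(81), P1:I | bus: none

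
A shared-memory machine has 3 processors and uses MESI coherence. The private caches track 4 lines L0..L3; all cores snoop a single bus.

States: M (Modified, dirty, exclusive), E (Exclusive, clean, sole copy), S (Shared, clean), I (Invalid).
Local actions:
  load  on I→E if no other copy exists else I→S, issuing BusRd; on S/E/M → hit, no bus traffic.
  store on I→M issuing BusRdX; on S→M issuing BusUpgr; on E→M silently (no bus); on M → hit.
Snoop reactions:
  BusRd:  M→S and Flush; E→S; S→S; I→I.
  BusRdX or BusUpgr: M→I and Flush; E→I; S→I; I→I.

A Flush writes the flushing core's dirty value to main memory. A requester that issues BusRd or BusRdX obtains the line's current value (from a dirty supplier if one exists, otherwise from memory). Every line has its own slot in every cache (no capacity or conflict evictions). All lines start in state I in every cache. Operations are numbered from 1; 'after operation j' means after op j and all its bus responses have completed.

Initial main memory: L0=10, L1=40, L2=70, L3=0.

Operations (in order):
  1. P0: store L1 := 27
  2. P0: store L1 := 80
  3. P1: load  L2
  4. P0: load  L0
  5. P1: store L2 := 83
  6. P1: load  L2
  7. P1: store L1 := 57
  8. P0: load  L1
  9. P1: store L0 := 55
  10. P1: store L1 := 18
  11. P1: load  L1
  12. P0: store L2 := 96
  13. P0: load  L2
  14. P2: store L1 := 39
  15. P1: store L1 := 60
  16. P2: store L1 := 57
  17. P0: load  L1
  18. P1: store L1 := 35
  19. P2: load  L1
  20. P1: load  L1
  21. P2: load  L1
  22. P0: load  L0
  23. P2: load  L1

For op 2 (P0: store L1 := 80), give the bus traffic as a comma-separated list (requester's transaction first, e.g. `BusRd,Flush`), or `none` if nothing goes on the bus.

bus = none

[1] P0: store L1 := 27 | P0:M(27), P1:I, P2:I | bus: BusRdX
[2] P0: store L1 := 80 | P0:M(80), P1:I, P2:I | bus: none
[3] P1: load  L2 | P0:I, P1:E(70), P2:I | bus: BusRd
[4] P0: load  L0 | P0:E(10), P1:I, P2:I | bus: BusRd
[5] P1: store L2 := 83 | P0:I, P1:M(83), P2:I | bus: none
[6] P1: load  L2 | P0:I, P1:M(83), P2:I | bus: none
[7] P1: store L1 := 57 | P0:I, P1:M(57), P2:I | bus: BusRdX,Flush
[8] P0: load  L1 | P0:S(57), P1:S(57), P2:I | bus: BusRd,Flush
[9] P1: store L0 := 55 | P0:I, P1:M(55), P2:I | bus: BusRdX
[10] P1: store L1 := 18 | P0:I, P1:M(18), P2:I | bus: BusUpgr
[11] P1: load  L1 | P0:I, P1:M(18), P2:I | bus: none
[12] P0: store L2 := 96 | P0:M(96), P1:I, P2:I | bus: BusRdX,Flush
[13] P0: load  L2 | P0:M(96), P1:I, P2:I | bus: none
[14] P2: store L1 := 39 | P0:I, P1:I, P2:M(39) | bus: BusRdX,Flush
[15] P1: store L1 := 60 | P0:I, P1:M(60), P2:I | bus: BusRdX,Flush
[16] P2: store L1 := 57 | P0:I, P1:I, P2:M(57) | bus: BusRdX,Flush
[17] P0: load  L1 | P0:S(57), P1:I, P2:S(57) | bus: BusRd,Flush
[18] P1: store L1 := 35 | P0:I, P1:M(35), P2:I | bus: BusRdX
[19] P2: load  L1 | P0:I, P1:S(35), P2:S(35) | bus: BusRd,Flush
[20] P1: load  L1 | P0:I, P1:S(35), P2:S(35) | bus: none
[21] P2: load  L1 | P0:I, P1:S(35), P2:S(35) | bus: none
[22] P0: load  L0 | P0:S(55), P1:S(55), P2:I | bus: BusRd,Flush
[23] P2: load  L1 | P0:I, P1:S(35), P2:S(35) | bus: none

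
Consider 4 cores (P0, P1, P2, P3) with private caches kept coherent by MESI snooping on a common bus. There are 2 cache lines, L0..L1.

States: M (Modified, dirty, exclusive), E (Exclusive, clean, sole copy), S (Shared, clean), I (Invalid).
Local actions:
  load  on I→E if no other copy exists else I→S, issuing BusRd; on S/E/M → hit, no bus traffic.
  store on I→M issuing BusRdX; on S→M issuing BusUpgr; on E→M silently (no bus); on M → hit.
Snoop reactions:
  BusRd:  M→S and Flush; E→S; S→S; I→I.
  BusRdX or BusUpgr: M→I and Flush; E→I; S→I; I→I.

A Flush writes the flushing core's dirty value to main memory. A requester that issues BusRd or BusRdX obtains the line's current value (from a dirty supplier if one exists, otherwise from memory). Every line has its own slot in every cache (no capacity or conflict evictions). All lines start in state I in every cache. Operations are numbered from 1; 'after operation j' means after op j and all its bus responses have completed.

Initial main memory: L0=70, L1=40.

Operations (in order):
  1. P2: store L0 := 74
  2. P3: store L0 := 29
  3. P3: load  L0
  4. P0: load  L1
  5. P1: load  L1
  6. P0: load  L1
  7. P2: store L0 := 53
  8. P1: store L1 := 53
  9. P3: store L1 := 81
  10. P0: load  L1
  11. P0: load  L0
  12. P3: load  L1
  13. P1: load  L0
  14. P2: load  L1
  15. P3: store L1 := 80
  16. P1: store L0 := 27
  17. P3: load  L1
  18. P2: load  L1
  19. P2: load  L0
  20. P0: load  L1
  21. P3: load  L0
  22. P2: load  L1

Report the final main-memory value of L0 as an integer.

memory[L0] = 27

1. P2: store L0 := 74  bus=[BusRdX]  L0: P0=I P1=I P2=M P3=I  mem[L0]=70
2. P3: store L0 := 29  bus=[BusRdX,Flush]  L0: P0=I P1=I P2=I P3=M  mem[L0]=74
3. P3: load  L0  bus=[-]  L0: P0=I P1=I P2=I P3=M  mem[L0]=74
4. P0: load  L1  bus=[BusRd]  L1: P0=E P1=I P2=I P3=I  mem[L1]=40
5. P1: load  L1  bus=[BusRd]  L1: P0=S P1=S P2=I P3=I  mem[L1]=40
6. P0: load  L1  bus=[-]  L1: P0=S P1=S P2=I P3=I  mem[L1]=40
7. P2: store L0 := 53  bus=[BusRdX,Flush]  L0: P0=I P1=I P2=M P3=I  mem[L0]=29
8. P1: store L1 := 53  bus=[BusUpgr]  L1: P0=I P1=M P2=I P3=I  mem[L1]=40
9. P3: store L1 := 81  bus=[BusRdX,Flush]  L1: P0=I P1=I P2=I P3=M  mem[L1]=53
10. P0: load  L1  bus=[BusRd,Flush]  L1: P0=S P1=I P2=I P3=S  mem[L1]=81
11. P0: load  L0  bus=[BusRd,Flush]  L0: P0=S P1=I P2=S P3=I  mem[L0]=53
12. P3: load  L1  bus=[-]  L1: P0=S P1=I P2=I P3=S  mem[L1]=81
13. P1: load  L0  bus=[BusRd]  L0: P0=S P1=S P2=S P3=I  mem[L0]=53
14. P2: load  L1  bus=[BusRd]  L1: P0=S P1=I P2=S P3=S  mem[L1]=81
15. P3: store L1 := 80  bus=[BusUpgr]  L1: P0=I P1=I P2=I P3=M  mem[L1]=81
16. P1: store L0 := 27  bus=[BusUpgr]  L0: P0=I P1=M P2=I P3=I  mem[L0]=53
17. P3: load  L1  bus=[-]  L1: P0=I P1=I P2=I P3=M  mem[L1]=81
18. P2: load  L1  bus=[BusRd,Flush]  L1: P0=I P1=I P2=S P3=S  mem[L1]=80
19. P2: load  L0  bus=[BusRd,Flush]  L0: P0=I P1=S P2=S P3=I  mem[L0]=27
20. P0: load  L1  bus=[BusRd]  L1: P0=S P1=I P2=S P3=S  mem[L1]=80
21. P3: load  L0  bus=[BusRd]  L0: P0=I P1=S P2=S P3=S  mem[L0]=27
22. P2: load  L1  bus=[-]  L1: P0=S P1=I P2=S P3=S  mem[L1]=80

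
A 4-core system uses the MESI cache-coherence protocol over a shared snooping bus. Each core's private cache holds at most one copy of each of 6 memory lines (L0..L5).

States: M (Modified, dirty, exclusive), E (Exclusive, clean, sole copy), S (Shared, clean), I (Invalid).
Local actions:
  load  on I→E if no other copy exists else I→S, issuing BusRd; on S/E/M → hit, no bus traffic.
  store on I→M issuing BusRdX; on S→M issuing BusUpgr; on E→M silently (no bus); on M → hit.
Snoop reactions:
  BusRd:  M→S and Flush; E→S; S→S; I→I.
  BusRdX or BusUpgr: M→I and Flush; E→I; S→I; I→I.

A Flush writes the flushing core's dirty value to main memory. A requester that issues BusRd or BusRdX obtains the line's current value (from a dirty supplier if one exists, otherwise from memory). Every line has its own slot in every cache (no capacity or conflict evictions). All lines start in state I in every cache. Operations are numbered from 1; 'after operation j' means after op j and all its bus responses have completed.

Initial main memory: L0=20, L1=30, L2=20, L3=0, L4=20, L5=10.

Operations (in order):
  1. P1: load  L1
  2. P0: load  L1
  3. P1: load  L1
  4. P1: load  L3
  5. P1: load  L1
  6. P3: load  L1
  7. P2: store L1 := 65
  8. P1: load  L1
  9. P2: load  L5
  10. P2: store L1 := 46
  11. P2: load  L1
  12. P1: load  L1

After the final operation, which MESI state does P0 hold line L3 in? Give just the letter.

state = I

  op1 P1: load  L1 → I/E/I/I on L1; bus BusRd; mem=30
  op2 P0: load  L1 → S/S/I/I on L1; bus BusRd; mem=30
  op3 P1: load  L1 → S/S/I/I on L1; bus (none); mem=30
  op4 P1: load  L3 → I/E/I/I on L3; bus BusRd; mem=0
  op5 P1: load  L1 → S/S/I/I on L1; bus (none); mem=30
  op6 P3: load  L1 → S/S/I/S on L1; bus BusRd; mem=30
  op7 P2: store L1 := 65 → I/I/M/I on L1; bus BusRdX; mem=30
  op8 P1: load  L1 → I/S/S/I on L1; bus BusRd Flush; mem=65
  op9 P2: load  L5 → I/I/E/I on L5; bus BusRd; mem=10
  op10 P2: store L1 := 46 → I/I/M/I on L1; bus BusUpgr; mem=65
  op11 P2: load  L1 → I/I/M/I on L1; bus (none); mem=65
  op12 P1: load  L1 → I/S/S/I on L1; bus BusRd Flush; mem=46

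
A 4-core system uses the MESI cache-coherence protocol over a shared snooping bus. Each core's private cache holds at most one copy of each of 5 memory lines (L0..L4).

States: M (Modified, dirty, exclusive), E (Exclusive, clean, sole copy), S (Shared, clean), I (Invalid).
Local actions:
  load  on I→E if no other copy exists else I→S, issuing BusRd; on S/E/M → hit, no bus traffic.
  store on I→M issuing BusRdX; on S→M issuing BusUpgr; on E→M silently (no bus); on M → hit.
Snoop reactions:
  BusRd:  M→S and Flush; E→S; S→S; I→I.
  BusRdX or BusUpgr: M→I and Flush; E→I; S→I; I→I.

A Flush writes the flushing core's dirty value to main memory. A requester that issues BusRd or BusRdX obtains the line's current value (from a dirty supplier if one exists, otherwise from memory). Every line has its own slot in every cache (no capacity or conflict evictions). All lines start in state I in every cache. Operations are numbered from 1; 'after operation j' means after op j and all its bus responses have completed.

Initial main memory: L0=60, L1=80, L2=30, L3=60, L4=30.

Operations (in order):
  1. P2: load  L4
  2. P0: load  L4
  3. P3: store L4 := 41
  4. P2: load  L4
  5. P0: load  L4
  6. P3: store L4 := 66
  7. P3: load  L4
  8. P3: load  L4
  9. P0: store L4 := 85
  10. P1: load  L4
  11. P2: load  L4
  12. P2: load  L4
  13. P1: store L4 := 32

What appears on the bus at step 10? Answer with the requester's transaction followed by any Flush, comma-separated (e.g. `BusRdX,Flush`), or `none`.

bus = BusRd,Flush

1. P2: load  L4  bus=[BusRd]  L4: P0=I P1=I P2=E P3=I  mem[L4]=30
2. P0: load  L4  bus=[BusRd]  L4: P0=S P1=I P2=S P3=I  mem[L4]=30
3. P3: store L4 := 41  bus=[BusRdX]  L4: P0=I P1=I P2=I P3=M  mem[L4]=30
4. P2: load  L4  bus=[BusRd,Flush]  L4: P0=I P1=I P2=S P3=S  mem[L4]=41
5. P0: load  L4  bus=[BusRd]  L4: P0=S P1=I P2=S P3=S  mem[L4]=41
6. P3: store L4 := 66  bus=[BusUpgr]  L4: P0=I P1=I P2=I P3=M  mem[L4]=41
7. P3: load  L4  bus=[-]  L4: P0=I P1=I P2=I P3=M  mem[L4]=41
8. P3: load  L4  bus=[-]  L4: P0=I P1=I P2=I P3=M  mem[L4]=41
9. P0: store L4 := 85  bus=[BusRdX,Flush]  L4: P0=M P1=I P2=I P3=I  mem[L4]=66
10. P1: load  L4  bus=[BusRd,Flush]  L4: P0=S P1=S P2=I P3=I  mem[L4]=85
11. P2: load  L4  bus=[BusRd]  L4: P0=S P1=S P2=S P3=I  mem[L4]=85
12. P2: load  L4  bus=[-]  L4: P0=S P1=S P2=S P3=I  mem[L4]=85
13. P1: store L4 := 32  bus=[BusUpgr]  L4: P0=I P1=M P2=I P3=I  mem[L4]=85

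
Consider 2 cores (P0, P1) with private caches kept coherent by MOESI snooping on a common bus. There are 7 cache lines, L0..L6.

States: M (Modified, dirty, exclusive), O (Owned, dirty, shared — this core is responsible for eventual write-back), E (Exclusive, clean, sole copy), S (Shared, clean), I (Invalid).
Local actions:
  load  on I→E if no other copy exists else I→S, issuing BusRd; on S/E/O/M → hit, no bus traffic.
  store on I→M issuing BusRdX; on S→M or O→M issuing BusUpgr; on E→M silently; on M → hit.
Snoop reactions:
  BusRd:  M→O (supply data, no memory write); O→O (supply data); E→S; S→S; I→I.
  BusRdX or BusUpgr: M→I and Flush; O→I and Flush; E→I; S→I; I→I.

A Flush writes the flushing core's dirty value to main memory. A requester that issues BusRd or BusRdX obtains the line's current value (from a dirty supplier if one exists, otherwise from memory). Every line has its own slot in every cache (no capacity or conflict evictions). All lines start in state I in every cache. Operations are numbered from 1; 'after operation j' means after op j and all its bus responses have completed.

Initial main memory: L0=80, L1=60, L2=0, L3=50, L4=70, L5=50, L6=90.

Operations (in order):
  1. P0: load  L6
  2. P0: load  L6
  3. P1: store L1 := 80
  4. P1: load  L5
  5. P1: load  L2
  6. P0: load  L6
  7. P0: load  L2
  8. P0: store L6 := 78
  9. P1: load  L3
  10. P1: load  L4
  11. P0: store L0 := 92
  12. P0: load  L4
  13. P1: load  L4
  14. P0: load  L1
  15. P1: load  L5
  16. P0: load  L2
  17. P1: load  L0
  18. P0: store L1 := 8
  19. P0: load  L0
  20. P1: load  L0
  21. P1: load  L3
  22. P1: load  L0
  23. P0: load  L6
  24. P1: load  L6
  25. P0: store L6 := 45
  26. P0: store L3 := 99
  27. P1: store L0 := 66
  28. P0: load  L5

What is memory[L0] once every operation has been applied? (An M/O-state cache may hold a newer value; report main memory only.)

memory[L0] = 92

[1] P0: load  L6 | P0:E(90), P1:I | bus: BusRd
[2] P0: load  L6 | P0:E(90), P1:I | bus: none
[3] P1: store L1 := 80 | P0:I, P1:M(80) | bus: BusRdX
[4] P1: load  L5 | P0:I, P1:E(50) | bus: BusRd
[5] P1: load  L2 | P0:I, P1:E(0) | bus: BusRd
[6] P0: load  L6 | P0:E(90), P1:I | bus: none
[7] P0: load  L2 | P0:S(0), P1:S(0) | bus: BusRd
[8] P0: store L6 := 78 | P0:M(78), P1:I | bus: none
[9] P1: load  L3 | P0:I, P1:E(50) | bus: BusRd
[10] P1: load  L4 | P0:I, P1:E(70) | bus: BusRd
[11] P0: store L0 := 92 | P0:M(92), P1:I | bus: BusRdX
[12] P0: load  L4 | P0:S(70), P1:S(70) | bus: BusRd
[13] P1: load  L4 | P0:S(70), P1:S(70) | bus: none
[14] P0: load  L1 | P0:S(80), P1:O(80) | bus: BusRd
[15] P1: load  L5 | P0:I, P1:E(50) | bus: none
[16] P0: load  L2 | P0:S(0), P1:S(0) | bus: none
[17] P1: load  L0 | P0:O(92), P1:S(92) | bus: BusRd
[18] P0: store L1 := 8 | P0:M(8), P1:I | bus: BusUpgr,Flush
[19] P0: load  L0 | P0:O(92), P1:S(92) | bus: none
[20] P1: load  L0 | P0:O(92), P1:S(92) | bus: none
[21] P1: load  L3 | P0:I, P1:E(50) | bus: none
[22] P1: load  L0 | P0:O(92), P1:S(92) | bus: none
[23] P0: load  L6 | P0:M(78), P1:I | bus: none
[24] P1: load  L6 | P0:O(78), P1:S(78) | bus: BusRd
[25] P0: store L6 := 45 | P0:M(45), P1:I | bus: BusUpgr
[26] P0: store L3 := 99 | P0:M(99), P1:I | bus: BusRdX
[27] P1: store L0 := 66 | P0:I, P1:M(66) | bus: BusUpgr,Flush
[28] P0: load  L5 | P0:S(50), P1:S(50) | bus: BusRd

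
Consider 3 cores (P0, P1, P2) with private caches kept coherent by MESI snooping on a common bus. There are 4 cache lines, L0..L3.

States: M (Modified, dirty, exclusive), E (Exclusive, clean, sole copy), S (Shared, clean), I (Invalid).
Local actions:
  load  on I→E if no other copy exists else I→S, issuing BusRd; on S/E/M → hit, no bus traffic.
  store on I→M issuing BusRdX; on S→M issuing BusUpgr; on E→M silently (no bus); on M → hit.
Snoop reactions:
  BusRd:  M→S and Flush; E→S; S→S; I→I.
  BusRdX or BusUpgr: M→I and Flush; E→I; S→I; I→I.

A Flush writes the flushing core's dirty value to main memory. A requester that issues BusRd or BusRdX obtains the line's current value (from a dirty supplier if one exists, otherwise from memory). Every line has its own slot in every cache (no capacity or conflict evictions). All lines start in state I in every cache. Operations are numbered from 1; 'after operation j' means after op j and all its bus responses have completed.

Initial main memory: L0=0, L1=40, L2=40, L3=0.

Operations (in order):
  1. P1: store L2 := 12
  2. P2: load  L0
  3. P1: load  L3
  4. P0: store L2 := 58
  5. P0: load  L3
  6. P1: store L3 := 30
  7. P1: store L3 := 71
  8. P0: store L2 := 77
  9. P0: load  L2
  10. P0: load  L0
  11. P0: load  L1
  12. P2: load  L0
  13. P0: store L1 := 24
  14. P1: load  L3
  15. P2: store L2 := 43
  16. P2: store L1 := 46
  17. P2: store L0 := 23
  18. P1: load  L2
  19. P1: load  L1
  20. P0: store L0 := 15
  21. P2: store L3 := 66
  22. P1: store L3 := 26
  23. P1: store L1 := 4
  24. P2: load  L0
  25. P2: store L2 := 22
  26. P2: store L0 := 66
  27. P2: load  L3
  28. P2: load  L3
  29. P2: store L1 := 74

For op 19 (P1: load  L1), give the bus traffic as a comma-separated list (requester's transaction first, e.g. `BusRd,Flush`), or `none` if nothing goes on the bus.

bus = BusRd,Flush

step 1: P1: store L2 := 12  ⟶  IMI  (L2)  txn=BusRdX  M[L2]=40
step 2: P2: load  L0  ⟶  IIE  (L0)  txn=BusRd  M[L0]=0
step 3: P1: load  L3  ⟶  IEI  (L3)  txn=BusRd  M[L3]=0
step 4: P0: store L2 := 58  ⟶  MII  (L2)  txn=BusRdX+Flush  M[L2]=12
step 5: P0: load  L3  ⟶  SSI  (L3)  txn=BusRd  M[L3]=0
step 6: P1: store L3 := 30  ⟶  IMI  (L3)  txn=BusUpgr  M[L3]=0
step 7: P1: store L3 := 71  ⟶  IMI  (L3)  txn=∅  M[L3]=0
step 8: P0: store L2 := 77  ⟶  MII  (L2)  txn=∅  M[L2]=12
step 9: P0: load  L2  ⟶  MII  (L2)  txn=∅  M[L2]=12
step 10: P0: load  L0  ⟶  SIS  (L0)  txn=BusRd  M[L0]=0
step 11: P0: load  L1  ⟶  EII  (L1)  txn=BusRd  M[L1]=40
step 12: P2: load  L0  ⟶  SIS  (L0)  txn=∅  M[L0]=0
step 13: P0: store L1 := 24  ⟶  MII  (L1)  txn=∅  M[L1]=40
step 14: P1: load  L3  ⟶  IMI  (L3)  txn=∅  M[L3]=0
step 15: P2: store L2 := 43  ⟶  IIM  (L2)  txn=BusRdX+Flush  M[L2]=77
step 16: P2: store L1 := 46  ⟶  IIM  (L1)  txn=BusRdX+Flush  M[L1]=24
step 17: P2: store L0 := 23  ⟶  IIM  (L0)  txn=BusUpgr  M[L0]=0
step 18: P1: load  L2  ⟶  ISS  (L2)  txn=BusRd+Flush  M[L2]=43
step 19: P1: load  L1  ⟶  ISS  (L1)  txn=BusRd+Flush  M[L1]=46
step 20: P0: store L0 := 15  ⟶  MII  (L0)  txn=BusRdX+Flush  M[L0]=23
step 21: P2: store L3 := 66  ⟶  IIM  (L3)  txn=BusRdX+Flush  M[L3]=71
step 22: P1: store L3 := 26  ⟶  IMI  (L3)  txn=BusRdX+Flush  M[L3]=66
step 23: P1: store L1 := 4  ⟶  IMI  (L1)  txn=BusUpgr  M[L1]=46
step 24: P2: load  L0  ⟶  SIS  (L0)  txn=BusRd+Flush  M[L0]=15
step 25: P2: store L2 := 22  ⟶  IIM  (L2)  txn=BusUpgr  M[L2]=43
step 26: P2: store L0 := 66  ⟶  IIM  (L0)  txn=BusUpgr  M[L0]=15
step 27: P2: load  L3  ⟶  ISS  (L3)  txn=BusRd+Flush  M[L3]=26
step 28: P2: load  L3  ⟶  ISS  (L3)  txn=∅  M[L3]=26
step 29: P2: store L1 := 74  ⟶  IIM  (L1)  txn=BusRdX+Flush  M[L1]=4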